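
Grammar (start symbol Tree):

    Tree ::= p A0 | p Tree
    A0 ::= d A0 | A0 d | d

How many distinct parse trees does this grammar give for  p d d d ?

4

Parse trees for p d d d:
  [Tree p [A0 d [A0 d [A0 d]]]]
  [Tree p [A0 d [A0 [A0 d] d]]]
  [Tree p [A0 [A0 d [A0 d]] d]]
  [Tree p [A0 [A0 [A0 d] d] d]]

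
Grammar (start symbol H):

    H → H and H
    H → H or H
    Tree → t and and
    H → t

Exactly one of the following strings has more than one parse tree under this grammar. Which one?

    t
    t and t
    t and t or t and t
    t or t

t: 1 tree
t and t: 1 tree
t and t or t and t: 5 trees
t or t: 1 tree

t and t or t and t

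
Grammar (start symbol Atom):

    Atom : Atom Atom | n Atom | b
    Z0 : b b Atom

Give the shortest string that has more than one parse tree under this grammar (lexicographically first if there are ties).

b b b

length 1: no string has ≥2 trees
length 2: no string has ≥2 trees
length 3: b b b has 2 parse trees

Two derivations of b b b:
  Atom ⇒ Atom Atom ⇒ Atom Atom Atom ⇒ b Atom Atom ⇒ b b Atom ⇒ b b b
  Atom ⇒ Atom Atom ⇒ b Atom ⇒ b Atom Atom ⇒ b b Atom ⇒ b b b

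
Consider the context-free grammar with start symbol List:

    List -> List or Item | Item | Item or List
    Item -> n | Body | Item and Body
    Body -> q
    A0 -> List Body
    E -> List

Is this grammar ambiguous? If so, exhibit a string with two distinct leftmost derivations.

Witness: n or n

Derivation 1: List ⇒ List or Item ⇒ Item or Item ⇒ n or Item ⇒ n or n
Derivation 2: List ⇒ Item or List ⇒ n or List ⇒ n or Item ⇒ n or n

Two distinct leftmost derivations for the same string.

Ambiguous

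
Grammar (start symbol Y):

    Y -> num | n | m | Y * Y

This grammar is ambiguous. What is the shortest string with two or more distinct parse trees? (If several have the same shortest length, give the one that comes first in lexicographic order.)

length 1: no string has ≥2 trees
length 3: no string has ≥2 trees
length 5: m * m * m has 2 parse trees

Two derivations of m * m * m:
  Y ⇒ Y * Y ⇒ m * Y ⇒ m * Y * Y ⇒ m * m * Y ⇒ m * m * m
  Y ⇒ Y * Y ⇒ Y * Y * Y ⇒ m * Y * Y ⇒ m * m * Y ⇒ m * m * m

m * m * m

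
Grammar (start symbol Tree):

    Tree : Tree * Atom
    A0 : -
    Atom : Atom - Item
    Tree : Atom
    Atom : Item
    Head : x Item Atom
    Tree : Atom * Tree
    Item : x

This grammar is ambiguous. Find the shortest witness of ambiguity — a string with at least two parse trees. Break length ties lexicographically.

length 1: no string has ≥2 trees
length 3: x * x has 2 parse trees

Two derivations of x * x:
  Tree ⇒ Tree * Atom ⇒ Atom * Atom ⇒ Item * Atom ⇒ x * Atom ⇒ x * Item ⇒ x * x
  Tree ⇒ Atom * Tree ⇒ Item * Tree ⇒ x * Tree ⇒ x * Atom ⇒ x * Item ⇒ x * x

x * x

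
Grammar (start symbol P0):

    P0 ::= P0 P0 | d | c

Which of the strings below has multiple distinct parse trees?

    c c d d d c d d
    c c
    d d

c c d d d c d d

c c d d d c d d: 429 trees
c c: 1 tree
d d: 1 tree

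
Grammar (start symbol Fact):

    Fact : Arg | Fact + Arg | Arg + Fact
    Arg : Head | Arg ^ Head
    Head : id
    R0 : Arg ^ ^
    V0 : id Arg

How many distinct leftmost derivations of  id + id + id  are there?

4

Parse trees for id + id + id:
  [Fact [Fact [Fact [Arg [Head id]]] + [Arg [Head id]]] + [Arg [Head id]]]
  [Fact [Fact [Arg [Head id]] + [Fact [Arg [Head id]]]] + [Arg [Head id]]]
  [Fact [Arg [Head id]] + [Fact [Fact [Arg [Head id]]] + [Arg [Head id]]]]
  [Fact [Arg [Head id]] + [Fact [Arg [Head id]] + [Fact [Arg [Head id]]]]]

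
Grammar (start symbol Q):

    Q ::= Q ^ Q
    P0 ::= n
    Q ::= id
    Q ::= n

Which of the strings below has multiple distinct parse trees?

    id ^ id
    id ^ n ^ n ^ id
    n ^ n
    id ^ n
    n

id ^ n ^ n ^ id

id ^ id: 1 tree
id ^ n ^ n ^ id: 5 trees
n ^ n: 1 tree
id ^ n: 1 tree
n: 1 tree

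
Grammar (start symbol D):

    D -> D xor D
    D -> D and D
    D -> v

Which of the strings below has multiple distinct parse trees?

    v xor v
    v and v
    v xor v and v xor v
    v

v xor v: 1 tree
v and v: 1 tree
v xor v and v xor v: 5 trees
v: 1 tree

v xor v and v xor v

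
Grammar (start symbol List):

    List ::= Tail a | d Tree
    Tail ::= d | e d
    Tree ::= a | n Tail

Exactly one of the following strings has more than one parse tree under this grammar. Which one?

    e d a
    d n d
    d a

e d a: 1 tree
d n d: 1 tree
d a: 2 trees

d a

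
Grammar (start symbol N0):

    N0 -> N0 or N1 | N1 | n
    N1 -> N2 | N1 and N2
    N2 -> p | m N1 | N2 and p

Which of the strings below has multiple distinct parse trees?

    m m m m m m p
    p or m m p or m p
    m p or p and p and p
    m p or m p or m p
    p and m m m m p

m p or p and p and p

m m m m m m p: 1 tree
p or m m p or m p: 1 tree
m p or p and p and p: 4 trees
m p or m p or m p: 1 tree
p and m m m m p: 1 tree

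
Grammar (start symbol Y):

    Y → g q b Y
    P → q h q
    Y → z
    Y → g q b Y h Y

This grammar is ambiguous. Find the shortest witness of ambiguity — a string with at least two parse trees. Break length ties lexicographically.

g q b g q b z h z

length 1: no string has ≥2 trees
length 4: no string has ≥2 trees
length 6: no string has ≥2 trees
length 7: no string has ≥2 trees
length 9: g q b g q b z h z has 2 parse trees

Two derivations of g q b g q b z h z:
  Y ⇒ g q b Y ⇒ g q b g q b Y h Y ⇒ g q b g q b z h Y ⇒ g q b g q b z h z
  Y ⇒ g q b Y h Y ⇒ g q b g q b Y h Y ⇒ g q b g q b z h Y ⇒ g q b g q b z h z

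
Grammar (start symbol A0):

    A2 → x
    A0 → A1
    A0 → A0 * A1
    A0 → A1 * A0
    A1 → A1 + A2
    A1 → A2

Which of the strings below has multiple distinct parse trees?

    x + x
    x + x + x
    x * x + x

x * x + x

x + x: 1 tree
x + x + x: 1 tree
x * x + x: 2 trees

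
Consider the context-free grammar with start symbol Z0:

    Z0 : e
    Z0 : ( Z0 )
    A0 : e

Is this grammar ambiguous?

Only Z0 is reachable from Z0; ignoring the rest: Each string is a nest of matched brackets around a single atom. An opening bracket forces the recursive rule; an atom forces the base rule.

Unambiguous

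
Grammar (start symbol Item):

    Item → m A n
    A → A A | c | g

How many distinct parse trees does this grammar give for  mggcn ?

Parse trees for mggcn:
  [Item m [A [A g] [A [A g] [A c]]] n]
  [Item m [A [A [A g] [A g]] [A c]] n]

2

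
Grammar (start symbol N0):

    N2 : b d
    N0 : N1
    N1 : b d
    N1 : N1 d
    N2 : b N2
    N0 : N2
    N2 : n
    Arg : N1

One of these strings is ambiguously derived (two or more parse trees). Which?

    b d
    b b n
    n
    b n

b d

b d: 2 trees
b b n: 1 tree
n: 1 tree
b n: 1 tree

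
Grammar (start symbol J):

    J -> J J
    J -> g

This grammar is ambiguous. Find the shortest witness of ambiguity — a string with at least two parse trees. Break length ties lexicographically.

g g g

length 1: no string has ≥2 trees
length 2: no string has ≥2 trees
length 3: g g g has 2 parse trees

Two derivations of g g g:
  J ⇒ J J ⇒ J J J ⇒ g J J ⇒ g g J ⇒ g g g
  J ⇒ J J ⇒ g J ⇒ g J J ⇒ g g J ⇒ g g g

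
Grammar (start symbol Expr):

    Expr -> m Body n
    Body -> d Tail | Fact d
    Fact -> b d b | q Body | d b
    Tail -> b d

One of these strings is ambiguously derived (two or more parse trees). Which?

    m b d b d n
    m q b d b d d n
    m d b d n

m d b d n

m b d b d n: 1 tree
m q b d b d d n: 1 tree
m d b d n: 2 trees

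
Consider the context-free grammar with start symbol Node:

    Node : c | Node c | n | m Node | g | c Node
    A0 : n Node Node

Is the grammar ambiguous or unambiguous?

Witness: c c

Derivation 1: Node ⇒ Node c ⇒ c c
Derivation 2: Node ⇒ c Node ⇒ c c

Two distinct leftmost derivations for the same string.

Ambiguous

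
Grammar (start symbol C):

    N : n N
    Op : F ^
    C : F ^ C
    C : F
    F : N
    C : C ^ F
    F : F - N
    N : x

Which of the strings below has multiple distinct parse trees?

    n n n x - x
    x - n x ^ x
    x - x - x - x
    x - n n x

n n n x - x: 1 tree
x - n x ^ x: 2 trees
x - x - x - x: 1 tree
x - n n x: 1 tree

x - n x ^ x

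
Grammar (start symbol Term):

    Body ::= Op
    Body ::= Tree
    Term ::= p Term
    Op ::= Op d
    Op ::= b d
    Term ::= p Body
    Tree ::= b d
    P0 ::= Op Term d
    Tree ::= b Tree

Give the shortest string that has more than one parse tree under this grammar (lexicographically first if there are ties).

p b d

length 3: p b d has 2 parse trees

Two derivations of p b d:
  Term ⇒ p Body ⇒ p Op ⇒ p b d
  Term ⇒ p Body ⇒ p Tree ⇒ p b d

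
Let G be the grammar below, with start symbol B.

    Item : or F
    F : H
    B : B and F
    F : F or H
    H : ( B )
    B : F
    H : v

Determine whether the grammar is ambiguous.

Unambiguous

(Item is unreachable from B, so its rules don't affect L(B).) B → B and F | F  ;  F → F or H | H  — a left-associative chain with H at the bottom. Each string factors uniquely by precedence.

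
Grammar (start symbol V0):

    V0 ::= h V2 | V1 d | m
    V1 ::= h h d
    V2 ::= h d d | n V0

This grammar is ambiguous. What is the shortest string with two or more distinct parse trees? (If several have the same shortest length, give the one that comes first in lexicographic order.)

h h d d

length 1: no string has ≥2 trees
length 3: no string has ≥2 trees
length 4: h h d d has 2 parse trees

Two derivations of h h d d:
  V0 ⇒ h V2 ⇒ h h d d
  V0 ⇒ V1 d ⇒ h h d d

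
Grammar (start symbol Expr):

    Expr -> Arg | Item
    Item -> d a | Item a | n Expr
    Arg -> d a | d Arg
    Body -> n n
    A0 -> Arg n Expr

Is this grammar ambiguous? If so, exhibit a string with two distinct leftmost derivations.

Witness: d a

Derivation 1: Expr ⇒ Arg ⇒ d a
Derivation 2: Expr ⇒ Item ⇒ d a

Two distinct leftmost derivations for the same string.

Ambiguous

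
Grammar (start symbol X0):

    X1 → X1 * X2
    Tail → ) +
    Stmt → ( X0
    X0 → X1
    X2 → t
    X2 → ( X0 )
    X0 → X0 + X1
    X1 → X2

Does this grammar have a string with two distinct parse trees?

Unambiguous

Only X0, X1, X2 are reachable from X0; ignoring the rest: This is a standard precedence ladder (X0 over X1 over X2), with each level left-recursive on its own operator ('+' at X0, '*' at X1). That structure is LR(1), hence unambiguous.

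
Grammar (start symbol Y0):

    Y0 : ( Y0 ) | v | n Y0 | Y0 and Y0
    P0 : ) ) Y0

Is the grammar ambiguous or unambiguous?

Witness: n v and v

Derivation 1: Y0 ⇒ n Y0 ⇒ n Y0 and Y0 ⇒ n v and Y0 ⇒ n v and v
Derivation 2: Y0 ⇒ Y0 and Y0 ⇒ n Y0 and Y0 ⇒ n v and Y0 ⇒ n v and v

Two distinct leftmost derivations for the same string.

Ambiguous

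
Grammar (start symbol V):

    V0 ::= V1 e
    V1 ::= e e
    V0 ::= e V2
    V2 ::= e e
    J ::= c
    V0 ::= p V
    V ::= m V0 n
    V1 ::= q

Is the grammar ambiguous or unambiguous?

Ambiguous

Witness: m e e e n

Derivation 1: V ⇒ m V0 n ⇒ m V1 e n ⇒ m e e e n
Derivation 2: V ⇒ m V0 n ⇒ m e V2 n ⇒ m e e e n

Two distinct leftmost derivations for the same string.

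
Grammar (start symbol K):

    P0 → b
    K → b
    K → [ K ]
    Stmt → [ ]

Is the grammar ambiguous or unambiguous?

Only K is reachable from K; ignoring the rest: Each string is a nest of matched brackets around a single atom. An opening bracket forces the recursive rule; an atom forces the base rule.

Unambiguous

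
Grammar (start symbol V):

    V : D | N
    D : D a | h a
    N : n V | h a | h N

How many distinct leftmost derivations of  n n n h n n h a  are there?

Parse trees for n n n h n n h a:
  [V [N n [V [N n [V [N n [V [N h [N n [V [N n [V [D h a]]]]]]]]]]]]]
  [V [N n [V [N n [V [N n [V [N h [N n [V [N n [V [N h a]]]]]]]]]]]]]

2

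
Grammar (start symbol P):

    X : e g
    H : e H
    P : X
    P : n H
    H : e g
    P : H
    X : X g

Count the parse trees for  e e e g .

1

Parse trees for e e e g:
  [P [H e [H e [H e g]]]]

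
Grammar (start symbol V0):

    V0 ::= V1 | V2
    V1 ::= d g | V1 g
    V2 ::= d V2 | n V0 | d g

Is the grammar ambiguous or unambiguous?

Ambiguous

Witness: d g

Derivation 1: V0 ⇒ V1 ⇒ d g
Derivation 2: V0 ⇒ V2 ⇒ d g

Two distinct leftmost derivations for the same string.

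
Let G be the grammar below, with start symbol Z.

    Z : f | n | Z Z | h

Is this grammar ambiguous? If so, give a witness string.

Witness: f f f

Derivation 1: Z ⇒ Z Z ⇒ f Z ⇒ f Z Z ⇒ f f Z ⇒ f f f
Derivation 2: Z ⇒ Z Z ⇒ Z Z Z ⇒ f Z Z ⇒ f f Z ⇒ f f f

Two distinct leftmost derivations for the same string.

Ambiguous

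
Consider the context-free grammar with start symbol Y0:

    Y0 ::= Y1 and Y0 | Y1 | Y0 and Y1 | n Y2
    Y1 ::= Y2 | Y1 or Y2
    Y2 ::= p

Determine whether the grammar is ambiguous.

Witness: p and p

Derivation 1: Y0 ⇒ Y1 and Y0 ⇒ Y2 and Y0 ⇒ p and Y0 ⇒ p and Y1 ⇒ p and Y2 ⇒ p and p
Derivation 2: Y0 ⇒ Y0 and Y1 ⇒ Y1 and Y1 ⇒ Y2 and Y1 ⇒ p and Y1 ⇒ p and Y2 ⇒ p and p

Two distinct leftmost derivations for the same string.

Ambiguous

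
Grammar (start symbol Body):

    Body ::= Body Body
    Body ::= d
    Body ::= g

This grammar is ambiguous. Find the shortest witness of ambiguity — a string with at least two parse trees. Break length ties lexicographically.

d d d

length 1: no string has ≥2 trees
length 2: no string has ≥2 trees
length 3: d d d has 2 parse trees

Two derivations of d d d:
  Body ⇒ Body Body ⇒ Body Body Body ⇒ d Body Body ⇒ d d Body ⇒ d d d
  Body ⇒ Body Body ⇒ d Body ⇒ d Body Body ⇒ d d Body ⇒ d d d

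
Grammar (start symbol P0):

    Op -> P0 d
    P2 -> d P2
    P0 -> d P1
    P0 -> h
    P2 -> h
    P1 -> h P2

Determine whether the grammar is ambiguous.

(Op is unreachable from P0, so its rules don't affect L(P0).) Each reachable nonterminal has at most one production per leading terminal, and all productions are right-linear; the derivation is determined token-by-token.

Unambiguous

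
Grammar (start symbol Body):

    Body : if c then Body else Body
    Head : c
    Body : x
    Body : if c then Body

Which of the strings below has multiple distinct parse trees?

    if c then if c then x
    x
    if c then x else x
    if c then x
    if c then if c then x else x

if c then if c then x: 1 tree
x: 1 tree
if c then x else x: 1 tree
if c then x: 1 tree
if c then if c then x else x: 2 trees

if c then if c then x else x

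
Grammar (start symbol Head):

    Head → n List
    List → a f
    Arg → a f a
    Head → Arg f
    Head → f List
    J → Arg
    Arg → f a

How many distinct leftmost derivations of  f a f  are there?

2

Parse trees for f a f:
  [Head [Arg f a] f]
  [Head f [List a f]]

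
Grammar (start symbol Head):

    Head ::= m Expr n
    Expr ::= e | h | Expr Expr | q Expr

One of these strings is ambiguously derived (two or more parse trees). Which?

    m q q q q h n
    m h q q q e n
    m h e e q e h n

m q q q q h n: 1 tree
m h q q q e n: 1 tree
m h e e q e h n: 19 trees

m h e e q e h n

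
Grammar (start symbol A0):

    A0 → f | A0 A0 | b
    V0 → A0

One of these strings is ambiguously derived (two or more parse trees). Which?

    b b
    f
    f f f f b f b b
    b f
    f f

b b: 1 tree
f: 1 tree
f f f f b f b b: 429 trees
b f: 1 tree
f f: 1 tree

f f f f b f b b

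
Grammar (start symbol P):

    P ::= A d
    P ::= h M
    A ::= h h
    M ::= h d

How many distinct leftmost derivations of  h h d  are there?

2

Parse trees for h h d:
  [P [A h h] d]
  [P h [M h d]]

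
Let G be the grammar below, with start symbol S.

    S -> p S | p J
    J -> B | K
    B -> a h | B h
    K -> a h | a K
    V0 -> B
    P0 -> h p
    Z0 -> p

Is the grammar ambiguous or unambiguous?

Witness: p a h

Derivation 1: S ⇒ p J ⇒ p B ⇒ p a h
Derivation 2: S ⇒ p J ⇒ p K ⇒ p a h

Two distinct leftmost derivations for the same string.

Ambiguous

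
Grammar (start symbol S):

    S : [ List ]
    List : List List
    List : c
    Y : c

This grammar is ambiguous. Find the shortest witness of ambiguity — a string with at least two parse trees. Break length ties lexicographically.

length 3: no string has ≥2 trees
length 4: no string has ≥2 trees
length 5: [ c c c ] has 2 parse trees

Two derivations of [ c c c ]:
  S ⇒ [ List ] ⇒ [ List List ] ⇒ [ List List List ] ⇒ [ c List List ] ⇒ [ c c List ] ⇒ [ c c c ]
  S ⇒ [ List ] ⇒ [ List List ] ⇒ [ c List ] ⇒ [ c List List ] ⇒ [ c c List ] ⇒ [ c c c ]

[ c c c ]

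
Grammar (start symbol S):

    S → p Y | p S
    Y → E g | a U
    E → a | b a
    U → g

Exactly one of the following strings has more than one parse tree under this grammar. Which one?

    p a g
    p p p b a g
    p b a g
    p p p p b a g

p a g

p a g: 2 trees
p p p b a g: 1 tree
p b a g: 1 tree
p p p p b a g: 1 tree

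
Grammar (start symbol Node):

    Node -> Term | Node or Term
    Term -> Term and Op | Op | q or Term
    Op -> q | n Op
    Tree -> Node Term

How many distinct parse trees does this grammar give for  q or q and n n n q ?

3

Parse trees for q or q and n n n q:
  [Node [Term [Term q or [Term [Op q]]] and [Op n [Op n [Op n [Op q]]]]]]
  [Node [Term q or [Term [Term [Op q]] and [Op n [Op n [Op n [Op q]]]]]]]
  [Node [Node [Term [Op q]]] or [Term [Term [Op q]] and [Op n [Op n [Op n [Op q]]]]]]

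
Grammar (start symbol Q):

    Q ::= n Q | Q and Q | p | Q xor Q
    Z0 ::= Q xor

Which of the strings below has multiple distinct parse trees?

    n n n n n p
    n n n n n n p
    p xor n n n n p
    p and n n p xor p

n n n n n p: 1 tree
n n n n n n p: 1 tree
p xor n n n n p: 1 tree
p and n n p xor p: 4 trees

p and n n p xor p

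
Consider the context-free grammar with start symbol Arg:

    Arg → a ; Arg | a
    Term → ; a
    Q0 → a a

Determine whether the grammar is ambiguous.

(Term, Q0 are unreachable from Arg, so their rules don't affect L(Arg).) Right-recursive list with a separator: after each atom, whether the separator follows determines the rule. One parse per string.

Unambiguous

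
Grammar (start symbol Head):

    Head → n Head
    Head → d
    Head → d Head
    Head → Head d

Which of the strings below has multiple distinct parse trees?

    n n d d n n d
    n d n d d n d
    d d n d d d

d d n d d d

n n d d n n d: 1 tree
n d n d d n d: 1 tree
d d n d d d: 16 trees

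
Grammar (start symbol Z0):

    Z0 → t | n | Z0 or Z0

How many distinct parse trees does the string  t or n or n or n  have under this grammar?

Parse trees for t or n or n or n:
  [Z0 [Z0 t] or [Z0 [Z0 n] or [Z0 [Z0 n] or [Z0 n]]]]
  [Z0 [Z0 t] or [Z0 [Z0 [Z0 n] or [Z0 n]] or [Z0 n]]]
  [Z0 [Z0 [Z0 t] or [Z0 n]] or [Z0 [Z0 n] or [Z0 n]]]
  [Z0 [Z0 [Z0 t] or [Z0 [Z0 n] or [Z0 n]]] or [Z0 n]]
  [Z0 [Z0 [Z0 [Z0 t] or [Z0 n]] or [Z0 n]] or [Z0 n]]

5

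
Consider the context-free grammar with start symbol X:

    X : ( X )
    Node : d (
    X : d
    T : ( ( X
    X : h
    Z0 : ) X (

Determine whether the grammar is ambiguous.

Unambiguous

Only X is reachable from X; ignoring the rest: L(X) is { openⁿ atom closeⁿ : n ≥ 0 }. The bracket depth fixes n, and the derivation is forced at every step.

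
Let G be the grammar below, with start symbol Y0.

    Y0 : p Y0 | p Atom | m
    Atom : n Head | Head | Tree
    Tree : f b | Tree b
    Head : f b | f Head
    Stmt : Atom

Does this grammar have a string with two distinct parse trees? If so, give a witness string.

Ambiguous

Witness: p f b

Derivation 1: Y0 ⇒ p Atom ⇒ p Head ⇒ p f b
Derivation 2: Y0 ⇒ p Atom ⇒ p Tree ⇒ p f b

Two distinct leftmost derivations for the same string.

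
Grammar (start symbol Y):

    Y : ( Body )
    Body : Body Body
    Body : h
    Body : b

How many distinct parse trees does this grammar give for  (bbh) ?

Parse trees for (bbh):
  [Y ( [Body [Body b] [Body [Body b] [Body h]]] )]
  [Y ( [Body [Body [Body b] [Body b]] [Body h]] )]

2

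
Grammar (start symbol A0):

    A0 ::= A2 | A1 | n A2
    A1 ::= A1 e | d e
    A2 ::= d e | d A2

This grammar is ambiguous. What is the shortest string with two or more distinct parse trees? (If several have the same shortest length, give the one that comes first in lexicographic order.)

d e

length 2: d e has 2 parse trees

Two derivations of d e:
  A0 ⇒ A2 ⇒ d e
  A0 ⇒ A1 ⇒ d e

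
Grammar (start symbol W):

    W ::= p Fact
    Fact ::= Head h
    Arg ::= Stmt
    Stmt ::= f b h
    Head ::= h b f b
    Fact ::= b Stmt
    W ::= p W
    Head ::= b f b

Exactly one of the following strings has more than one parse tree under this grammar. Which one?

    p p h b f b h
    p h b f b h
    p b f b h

p b f b h

p p h b f b h: 1 tree
p h b f b h: 1 tree
p b f b h: 2 trees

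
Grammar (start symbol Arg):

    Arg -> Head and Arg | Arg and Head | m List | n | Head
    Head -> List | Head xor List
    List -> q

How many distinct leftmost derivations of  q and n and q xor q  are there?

Parse trees for q and n and q xor q:
  [Arg [Head [List q]] and [Arg [Arg n] and [Head [Head [List q]] xor [List q]]]]
  [Arg [Arg [Head [List q]] and [Arg n]] and [Head [Head [List q]] xor [List q]]]

2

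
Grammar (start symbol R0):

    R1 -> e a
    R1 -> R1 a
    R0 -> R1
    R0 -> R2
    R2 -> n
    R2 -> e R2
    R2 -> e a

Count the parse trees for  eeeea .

1

Parse trees for eeeea:
  [R0 [R2 e [R2 e [R2 e [R2 e a]]]]]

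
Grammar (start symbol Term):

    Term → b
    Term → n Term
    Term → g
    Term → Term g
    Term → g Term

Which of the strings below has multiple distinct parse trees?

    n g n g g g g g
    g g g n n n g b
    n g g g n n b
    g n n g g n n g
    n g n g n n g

n g n g g g g g: 99 trees
g g g n n n g b: 1 tree
n g g g n n b: 1 tree
g n n g g n n g: 1 tree
n g n g n n g: 1 tree

n g n g g g g g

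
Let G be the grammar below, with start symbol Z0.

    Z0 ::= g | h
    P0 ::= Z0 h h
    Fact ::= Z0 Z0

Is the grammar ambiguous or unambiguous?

(P0, Fact are unreachable from Z0, so their rules don't affect L(Z0).) Restricted to the reachable nonterminals, every rule has the form A → t or A → t B, and no two rules for the same A share a first terminal. The grammar encodes a DFA — one run per string.

Unambiguous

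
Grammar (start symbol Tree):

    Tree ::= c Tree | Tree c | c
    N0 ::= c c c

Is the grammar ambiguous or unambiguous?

Witness: c c

Derivation 1: Tree ⇒ c Tree ⇒ c c
Derivation 2: Tree ⇒ Tree c ⇒ c c

Two distinct leftmost derivations for the same string.

Ambiguous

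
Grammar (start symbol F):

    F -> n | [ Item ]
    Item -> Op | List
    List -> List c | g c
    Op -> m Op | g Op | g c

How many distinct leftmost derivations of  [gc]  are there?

2

Parse trees for [gc]:
  [F [ [Item [Op g c]] ]]
  [F [ [Item [List g c]] ]]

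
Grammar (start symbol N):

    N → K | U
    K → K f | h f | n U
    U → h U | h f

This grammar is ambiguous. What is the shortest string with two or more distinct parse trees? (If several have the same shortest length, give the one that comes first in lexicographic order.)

length 2: h f has 2 parse trees

Two derivations of h f:
  N ⇒ K ⇒ h f
  N ⇒ U ⇒ h f

h f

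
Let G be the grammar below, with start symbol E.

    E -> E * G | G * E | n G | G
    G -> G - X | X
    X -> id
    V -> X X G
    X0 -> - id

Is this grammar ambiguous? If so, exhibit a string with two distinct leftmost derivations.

Ambiguous

Witness: id * id

Derivation 1: E ⇒ E * G ⇒ G * G ⇒ X * G ⇒ id * G ⇒ id * X ⇒ id * id
Derivation 2: E ⇒ G * E ⇒ X * E ⇒ id * E ⇒ id * G ⇒ id * X ⇒ id * id

Two distinct leftmost derivations for the same string.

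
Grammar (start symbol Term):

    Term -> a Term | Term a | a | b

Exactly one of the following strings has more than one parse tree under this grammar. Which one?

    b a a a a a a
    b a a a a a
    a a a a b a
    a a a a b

b a a a a a a: 1 tree
b a a a a a: 1 tree
a a a a b a: 5 trees
a a a a b: 1 tree

a a a a b a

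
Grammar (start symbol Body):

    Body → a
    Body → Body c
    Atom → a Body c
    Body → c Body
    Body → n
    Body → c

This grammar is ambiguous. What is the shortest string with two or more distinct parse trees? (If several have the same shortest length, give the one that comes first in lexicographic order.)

c c

length 1: no string has ≥2 trees
length 2: c c has 2 parse trees

Two derivations of c c:
  Body ⇒ Body c ⇒ c c
  Body ⇒ c Body ⇒ c c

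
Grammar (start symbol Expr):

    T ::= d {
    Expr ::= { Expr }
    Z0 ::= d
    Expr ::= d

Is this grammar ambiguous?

Unambiguous

Only Expr is reachable from Expr; ignoring the rest: L(Expr) is { openⁿ atom closeⁿ : n ≥ 0 }. The bracket depth fixes n, and the derivation is forced at every step.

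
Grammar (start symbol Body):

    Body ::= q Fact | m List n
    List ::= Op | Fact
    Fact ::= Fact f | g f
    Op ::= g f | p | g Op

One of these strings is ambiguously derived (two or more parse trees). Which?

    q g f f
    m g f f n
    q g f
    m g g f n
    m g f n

m g f n

q g f f: 1 tree
m g f f n: 1 tree
q g f: 1 tree
m g g f n: 1 tree
m g f n: 2 trees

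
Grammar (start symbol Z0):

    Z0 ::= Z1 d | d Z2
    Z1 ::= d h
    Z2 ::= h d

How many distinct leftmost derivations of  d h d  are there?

Parse trees for d h d:
  [Z0 [Z1 d h] d]
  [Z0 d [Z2 h d]]

2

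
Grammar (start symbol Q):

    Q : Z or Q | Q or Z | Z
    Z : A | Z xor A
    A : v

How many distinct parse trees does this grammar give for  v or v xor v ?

Parse trees for v or v xor v:
  [Q [Z [A v]] or [Q [Z [Z [A v]] xor [A v]]]]
  [Q [Q [Z [A v]]] or [Z [Z [A v]] xor [A v]]]

2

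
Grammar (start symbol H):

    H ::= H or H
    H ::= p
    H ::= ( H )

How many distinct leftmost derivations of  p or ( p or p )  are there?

Parse trees for p or ( p or p ):
  [H [H p] or [H ( [H [H p] or [H p]] )]]

1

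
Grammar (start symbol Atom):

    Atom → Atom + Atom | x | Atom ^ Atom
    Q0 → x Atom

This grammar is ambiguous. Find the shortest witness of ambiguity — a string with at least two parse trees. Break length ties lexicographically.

length 1: no string has ≥2 trees
length 3: no string has ≥2 trees
length 5: x + x + x has 2 parse trees

Two derivations of x + x + x:
  Atom ⇒ Atom + Atom ⇒ Atom + Atom + Atom ⇒ x + Atom + Atom ⇒ x + x + Atom ⇒ x + x + x
  Atom ⇒ Atom + Atom ⇒ x + Atom ⇒ x + Atom + Atom ⇒ x + x + Atom ⇒ x + x + x

x + x + x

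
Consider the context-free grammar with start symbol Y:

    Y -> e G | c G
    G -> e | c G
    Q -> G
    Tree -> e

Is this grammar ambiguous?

(Q, Tree are unreachable from Y, so their rules don't affect L(Y).) The reachable rules are right-linear with at most one rule per (nonterminal, next-terminal) pair. Each input token forces the next rule, so parsing is deterministic.

Unambiguous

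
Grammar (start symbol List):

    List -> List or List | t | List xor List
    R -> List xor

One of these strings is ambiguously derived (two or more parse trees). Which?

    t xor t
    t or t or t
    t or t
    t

t or t or t

t xor t: 1 tree
t or t or t: 2 trees
t or t: 1 tree
t: 1 tree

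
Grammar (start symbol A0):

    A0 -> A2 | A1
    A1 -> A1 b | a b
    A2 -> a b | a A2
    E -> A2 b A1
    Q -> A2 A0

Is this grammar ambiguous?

Ambiguous

Witness: a b

Derivation 1: A0 ⇒ A2 ⇒ a b
Derivation 2: A0 ⇒ A1 ⇒ a b

Two distinct leftmost derivations for the same string.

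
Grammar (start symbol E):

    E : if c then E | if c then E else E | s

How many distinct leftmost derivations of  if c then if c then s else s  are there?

Parse trees for if c then if c then s else s:
  [E if c then [E if c then [E s] else [E s]]]
  [E if c then [E if c then [E s]] else [E s]]

2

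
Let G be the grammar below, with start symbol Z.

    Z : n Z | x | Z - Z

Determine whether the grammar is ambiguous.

Ambiguous

Witness: n x - x

Derivation 1: Z ⇒ n Z ⇒ n Z - Z ⇒ n x - Z ⇒ n x - x
Derivation 2: Z ⇒ Z - Z ⇒ n Z - Z ⇒ n x - Z ⇒ n x - x

Two distinct leftmost derivations for the same string.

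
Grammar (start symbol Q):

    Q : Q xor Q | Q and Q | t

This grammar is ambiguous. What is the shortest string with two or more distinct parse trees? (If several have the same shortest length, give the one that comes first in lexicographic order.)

length 1: no string has ≥2 trees
length 3: no string has ≥2 trees
length 5: t and t and t has 2 parse trees

Two derivations of t and t and t:
  Q ⇒ Q and Q ⇒ Q and Q and Q ⇒ t and Q and Q ⇒ t and t and Q ⇒ t and t and t
  Q ⇒ Q and Q ⇒ t and Q ⇒ t and Q and Q ⇒ t and t and Q ⇒ t and t and t

t and t and t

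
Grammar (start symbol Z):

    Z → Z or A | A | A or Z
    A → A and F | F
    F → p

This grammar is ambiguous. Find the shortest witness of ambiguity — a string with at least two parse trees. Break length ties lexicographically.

length 1: no string has ≥2 trees
length 3: p or p has 2 parse trees

Two derivations of p or p:
  Z ⇒ Z or A ⇒ A or A ⇒ F or A ⇒ p or A ⇒ p or F ⇒ p or p
  Z ⇒ A or Z ⇒ F or Z ⇒ p or Z ⇒ p or A ⇒ p or F ⇒ p or p

p or p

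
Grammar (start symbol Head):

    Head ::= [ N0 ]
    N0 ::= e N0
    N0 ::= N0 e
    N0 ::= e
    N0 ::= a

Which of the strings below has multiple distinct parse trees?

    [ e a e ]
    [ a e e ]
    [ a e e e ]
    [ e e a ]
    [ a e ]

[ e a e ]: 2 trees
[ a e e ]: 1 tree
[ a e e e ]: 1 tree
[ e e a ]: 1 tree
[ a e ]: 1 tree

[ e a e ]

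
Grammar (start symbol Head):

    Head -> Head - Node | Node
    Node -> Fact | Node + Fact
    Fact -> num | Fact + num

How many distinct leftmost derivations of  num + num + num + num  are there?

8

Parse trees for num + num + num + num:
  [Head [Node [Fact [Fact [Fact [Fact num] + num] + num] + num]]]
  [Head [Node [Node [Fact num]] + [Fact [Fact [Fact num] + num] + num]]]
  [Head [Node [Node [Fact [Fact num] + num]] + [Fact [Fact num] + num]]]
  [Head [Node [Node [Node [Fact num]] + [Fact num]] + [Fact [Fact num] + num]]]
  [Head [Node [Node [Fact [Fact [Fact num] + num] + num]] + [Fact num]]]
  [Head [Node [Node [Node [Fact num]] + [Fact [Fact num] + num]] + [Fact num]]]
  [Head [Node [Node [Node [Fact [Fact num] + num]] + [Fact num]] + [Fact num]]]
  [Head [Node [Node [Node [Node [Fact num]] + [Fact num]] + [Fact num]] + [Fact num]]]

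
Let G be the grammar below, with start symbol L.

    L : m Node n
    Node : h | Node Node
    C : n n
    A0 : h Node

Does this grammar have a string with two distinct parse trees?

Ambiguous

Witness: m h h h n

Derivation 1: L ⇒ m Node n ⇒ m Node Node n ⇒ m h Node n ⇒ m h Node Node n ⇒ m h h Node n ⇒ m h h h n
Derivation 2: L ⇒ m Node n ⇒ m Node Node n ⇒ m Node Node Node n ⇒ m h Node Node n ⇒ m h h Node n ⇒ m h h h n

Two distinct leftmost derivations for the same string.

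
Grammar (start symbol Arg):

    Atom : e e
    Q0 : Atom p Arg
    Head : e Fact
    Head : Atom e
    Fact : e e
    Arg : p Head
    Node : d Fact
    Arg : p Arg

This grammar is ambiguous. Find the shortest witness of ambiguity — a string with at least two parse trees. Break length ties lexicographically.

p e e e

length 4: p e e e has 2 parse trees

Two derivations of p e e e:
  Arg ⇒ p Head ⇒ p e Fact ⇒ p e e e
  Arg ⇒ p Head ⇒ p Atom e ⇒ p e e e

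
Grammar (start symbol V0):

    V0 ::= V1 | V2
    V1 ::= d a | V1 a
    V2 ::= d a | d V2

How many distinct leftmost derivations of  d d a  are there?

Parse trees for d d a:
  [V0 [V2 d [V2 d a]]]

1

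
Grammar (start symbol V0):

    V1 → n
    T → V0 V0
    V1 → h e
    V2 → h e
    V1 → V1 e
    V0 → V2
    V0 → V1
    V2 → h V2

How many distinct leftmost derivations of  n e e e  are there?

Parse trees for n e e e:
  [V0 [V1 [V1 [V1 [V1 n] e] e] e]]

1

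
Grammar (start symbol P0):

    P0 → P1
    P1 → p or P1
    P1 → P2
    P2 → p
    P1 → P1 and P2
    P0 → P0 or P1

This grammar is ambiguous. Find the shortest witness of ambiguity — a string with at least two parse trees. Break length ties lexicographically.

p or p

length 1: no string has ≥2 trees
length 3: p or p has 2 parse trees

Two derivations of p or p:
  P0 ⇒ P1 ⇒ p or P1 ⇒ p or P2 ⇒ p or p
  P0 ⇒ P0 or P1 ⇒ P1 or P1 ⇒ P2 or P1 ⇒ p or P1 ⇒ p or P2 ⇒ p or p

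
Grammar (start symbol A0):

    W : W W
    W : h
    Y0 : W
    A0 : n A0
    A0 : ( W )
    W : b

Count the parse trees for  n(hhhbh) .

14

Parse trees for n(hhhbh) (showing first 6 of 14):
  [A0 n [A0 ( [W [W h] [W [W h] [W [W h] [W [W b] [W h]]]]] )]]
  [A0 n [A0 ( [W [W h] [W [W h] [W [W [W h] [W b]] [W h]]]] )]]
  [A0 n [A0 ( [W [W h] [W [W [W h] [W h]] [W [W b] [W h]]]] )]]
  [A0 n [A0 ( [W [W h] [W [W [W h] [W [W h] [W b]]] [W h]]] )]]
  [A0 n [A0 ( [W [W h] [W [W [W [W h] [W h]] [W b]] [W h]]] )]]
  [A0 n [A0 ( [W [W [W h] [W h]] [W [W h] [W [W b] [W h]]]] )]]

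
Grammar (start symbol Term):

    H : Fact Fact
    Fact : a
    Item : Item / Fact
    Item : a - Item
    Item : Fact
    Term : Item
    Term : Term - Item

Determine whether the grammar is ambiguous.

Witness: a - a

Derivation 1: Term ⇒ Item ⇒ a - Item ⇒ a - Fact ⇒ a - a
Derivation 2: Term ⇒ Term - Item ⇒ Item - Item ⇒ Fact - Item ⇒ a - Item ⇒ a - Fact ⇒ a - a

Two distinct leftmost derivations for the same string.

Ambiguous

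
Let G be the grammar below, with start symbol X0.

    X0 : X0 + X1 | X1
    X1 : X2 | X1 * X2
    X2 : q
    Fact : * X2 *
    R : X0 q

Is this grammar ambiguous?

(Fact, R are unreachable from X0, so their rules don't affect L(X0).) This is a standard precedence ladder (X0 over X1 over X2), with each level left-recursive on its own operator ('+' at X0, '*' at X1). That structure is LR(1), hence unambiguous.

Unambiguous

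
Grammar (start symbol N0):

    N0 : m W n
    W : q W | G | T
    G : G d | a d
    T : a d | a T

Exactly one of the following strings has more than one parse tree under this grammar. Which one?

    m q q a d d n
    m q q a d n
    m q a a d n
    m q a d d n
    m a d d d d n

m q q a d d n: 1 tree
m q q a d n: 2 trees
m q a a d n: 1 tree
m q a d d n: 1 tree
m a d d d d n: 1 tree

m q q a d n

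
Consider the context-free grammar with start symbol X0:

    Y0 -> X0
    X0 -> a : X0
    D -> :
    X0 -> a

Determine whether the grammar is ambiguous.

Only X0 is reachable from X0; ignoring the rest: The reachable grammar is A → atom sep A | atom. Each atom is followed by either the separator (recurse) or end-of-string (stop) — no choice point.

Unambiguous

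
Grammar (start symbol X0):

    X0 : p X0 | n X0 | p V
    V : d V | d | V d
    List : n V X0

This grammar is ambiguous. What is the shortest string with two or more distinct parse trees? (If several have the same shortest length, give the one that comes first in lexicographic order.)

length 2: no string has ≥2 trees
length 3: p d d has 2 parse trees

Two derivations of p d d:
  X0 ⇒ p V ⇒ p d V ⇒ p d d
  X0 ⇒ p V ⇒ p V d ⇒ p d d

p d d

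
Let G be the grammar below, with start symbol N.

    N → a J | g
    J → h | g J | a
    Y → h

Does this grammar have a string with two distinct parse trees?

Only N, J are reachable from N; ignoring the rest: Restricted to the reachable nonterminals, every rule has the form A → t or A → t B, and no two rules for the same A share a first terminal. The grammar encodes a DFA — one run per string.

Unambiguous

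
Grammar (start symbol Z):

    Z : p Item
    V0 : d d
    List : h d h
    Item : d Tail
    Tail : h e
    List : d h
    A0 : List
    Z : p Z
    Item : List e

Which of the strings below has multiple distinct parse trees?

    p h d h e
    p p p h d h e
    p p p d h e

p h d h e: 1 tree
p p p h d h e: 1 tree
p p p d h e: 2 trees

p p p d h e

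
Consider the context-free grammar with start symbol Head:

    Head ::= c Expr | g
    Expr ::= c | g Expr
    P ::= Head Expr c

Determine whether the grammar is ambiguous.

(P is unreachable from Head, so its rules don't affect L(Head).) Restricted to the reachable nonterminals, every rule has the form A → t or A → t B, and no two rules for the same A share a first terminal. The grammar encodes a DFA — one run per string.

Unambiguous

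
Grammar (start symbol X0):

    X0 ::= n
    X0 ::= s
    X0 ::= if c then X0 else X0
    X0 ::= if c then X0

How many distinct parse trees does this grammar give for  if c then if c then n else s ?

Parse trees for if c then if c then n else s:
  [X0 if c then [X0 if c then [X0 n]] else [X0 s]]
  [X0 if c then [X0 if c then [X0 n] else [X0 s]]]

2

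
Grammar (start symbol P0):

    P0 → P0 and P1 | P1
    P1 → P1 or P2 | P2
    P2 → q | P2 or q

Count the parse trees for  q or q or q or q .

8

Parse trees for q or q or q or q:
  [P0 [P1 [P1 [P2 q]] or [P2 [P2 [P2 q] or q] or q]]]
  [P0 [P1 [P1 [P1 [P2 q]] or [P2 q]] or [P2 [P2 q] or q]]]
  [P0 [P1 [P1 [P2 [P2 q] or q]] or [P2 [P2 q] or q]]]
  [P0 [P1 [P1 [P1 [P2 q]] or [P2 [P2 q] or q]] or [P2 q]]]
  [P0 [P1 [P1 [P1 [P1 [P2 q]] or [P2 q]] or [P2 q]] or [P2 q]]]
  [P0 [P1 [P1 [P1 [P2 [P2 q] or q]] or [P2 q]] or [P2 q]]]
  [P0 [P1 [P1 [P2 [P2 [P2 q] or q] or q]] or [P2 q]]]
  [P0 [P1 [P2 [P2 [P2 [P2 q] or q] or q] or q]]]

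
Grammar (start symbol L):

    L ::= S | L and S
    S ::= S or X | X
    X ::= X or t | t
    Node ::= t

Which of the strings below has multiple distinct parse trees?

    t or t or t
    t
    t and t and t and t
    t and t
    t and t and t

t or t or t: 4 trees
t: 1 tree
t and t and t and t: 1 tree
t and t: 1 tree
t and t and t: 1 tree

t or t or t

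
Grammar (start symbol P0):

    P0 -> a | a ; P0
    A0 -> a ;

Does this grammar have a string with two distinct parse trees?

(A0 is unreachable from P0, so its rules don't affect L(P0).) The reachable grammar is A → atom sep A | atom. Each atom is followed by either the separator (recurse) or end-of-string (stop) — no choice point.

Unambiguous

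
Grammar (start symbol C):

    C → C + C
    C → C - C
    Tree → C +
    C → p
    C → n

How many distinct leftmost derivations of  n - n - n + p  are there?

Parse trees for n - n - n + p:
  [C [C [C n] - [C [C n] - [C n]]] + [C p]]
  [C [C [C [C n] - [C n]] - [C n]] + [C p]]
  [C [C n] - [C [C [C n] - [C n]] + [C p]]]
  [C [C n] - [C [C n] - [C [C n] + [C p]]]]
  [C [C [C n] - [C n]] - [C [C n] + [C p]]]

5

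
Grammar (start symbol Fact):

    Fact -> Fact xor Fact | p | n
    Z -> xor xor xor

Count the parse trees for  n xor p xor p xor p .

Parse trees for n xor p xor p xor p:
  [Fact [Fact n] xor [Fact [Fact p] xor [Fact [Fact p] xor [Fact p]]]]
  [Fact [Fact n] xor [Fact [Fact [Fact p] xor [Fact p]] xor [Fact p]]]
  [Fact [Fact [Fact n] xor [Fact p]] xor [Fact [Fact p] xor [Fact p]]]
  [Fact [Fact [Fact n] xor [Fact [Fact p] xor [Fact p]]] xor [Fact p]]
  [Fact [Fact [Fact [Fact n] xor [Fact p]] xor [Fact p]] xor [Fact p]]

5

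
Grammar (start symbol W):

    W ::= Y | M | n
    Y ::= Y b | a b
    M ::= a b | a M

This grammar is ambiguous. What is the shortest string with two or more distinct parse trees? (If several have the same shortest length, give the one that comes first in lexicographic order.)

a b

length 1: no string has ≥2 trees
length 2: a b has 2 parse trees

Two derivations of a b:
  W ⇒ Y ⇒ a b
  W ⇒ M ⇒ a b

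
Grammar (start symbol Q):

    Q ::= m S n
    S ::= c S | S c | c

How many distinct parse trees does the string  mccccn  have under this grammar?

8

Parse trees for mccccn:
  [Q m [S c [S c [S c [S c]]]] n]
  [Q m [S c [S c [S [S c] c]]] n]
  [Q m [S c [S [S c [S c]] c]] n]
  [Q m [S c [S [S [S c] c] c]] n]
  [Q m [S [S c [S c [S c]]] c] n]
  [Q m [S [S c [S [S c] c]] c] n]
  [Q m [S [S [S c [S c]] c] c] n]
  [Q m [S [S [S [S c] c] c] c] n]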